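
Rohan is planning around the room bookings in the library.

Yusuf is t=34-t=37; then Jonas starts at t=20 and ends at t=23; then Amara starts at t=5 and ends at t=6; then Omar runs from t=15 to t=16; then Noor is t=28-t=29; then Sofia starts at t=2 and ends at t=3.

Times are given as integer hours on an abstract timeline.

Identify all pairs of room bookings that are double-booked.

no overlapping pairs

Sorted by start: Sofia, Amara, Omar, Jonas, Noor, Yusuf.
Amara starts after Sofia ends — done with Sofia.
Omar starts after Amara ends — done with Amara.
Jonas starts after Omar ends — done with Omar.
Noor starts after Jonas ends — done with Jonas.
Yusuf starts after Noor ends.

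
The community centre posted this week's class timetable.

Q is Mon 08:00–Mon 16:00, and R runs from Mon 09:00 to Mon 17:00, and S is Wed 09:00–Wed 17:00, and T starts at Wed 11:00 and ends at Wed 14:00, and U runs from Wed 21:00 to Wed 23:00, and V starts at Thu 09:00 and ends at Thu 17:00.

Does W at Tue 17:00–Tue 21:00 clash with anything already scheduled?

Q: ends Mon 16:00 at or before W starts Tue 17:00 → clear.
R: ends Mon 17:00 at or before W starts Tue 17:00 → clear.
S: starts Wed 09:00 at or after W ends Tue 21:00 → clear.
T: starts Wed 11:00 at or after W ends Tue 21:00 → clear.
U: starts Wed 21:00 at or after W ends Tue 21:00 → clear.
V: starts Thu 09:00 at or after W ends Tue 21:00 → clear.

No — it doesn't clash with anything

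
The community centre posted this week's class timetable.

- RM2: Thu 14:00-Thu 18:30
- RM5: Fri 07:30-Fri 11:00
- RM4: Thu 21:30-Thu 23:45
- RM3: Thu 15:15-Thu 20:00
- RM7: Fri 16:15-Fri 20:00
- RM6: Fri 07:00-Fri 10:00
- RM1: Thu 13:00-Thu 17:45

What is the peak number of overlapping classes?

3

Sweep the timeline, counting +1 at each start and −1 at each end (ends before starts at a tie):
Thu 13:00 start RM1 → 1
Thu 14:00 start RM2 → 2
Thu 15:15 start RM3 → 3
Thu 17:45 end RM1 → 2
Thu 18:30 end RM2 → 1
Thu 20:00 end RM3 → 0
Thu 21:30 start RM4 → 1
Thu 23:45 end RM4 → 0
Fri 07:00 start RM6 → 1
Fri 07:30 start RM5 → 2
Fri 10:00 end RM6 → 1
Fri 11:00 end RM5 → 0
Fri 16:15 start RM7 → 1
Fri 20:00 end RM7 → 0
Peak is 3, at Thu 15:15 (RM1, RM2, RM3).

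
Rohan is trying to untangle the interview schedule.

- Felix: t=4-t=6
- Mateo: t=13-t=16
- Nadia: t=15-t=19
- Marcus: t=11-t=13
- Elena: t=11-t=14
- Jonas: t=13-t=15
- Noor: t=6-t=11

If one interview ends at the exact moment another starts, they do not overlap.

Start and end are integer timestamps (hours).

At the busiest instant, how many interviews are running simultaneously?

3

Sweep the timeline, counting +1 at each start and −1 at each end (ends before starts at a tie):
t=4 start Felix → 1
t=6 end Felix → 0
t=6 start Noor → 1
t=11 end Noor → 0
t=11 start Elena → 1
t=11 start Marcus → 2
t=13 end Marcus → 1
t=13 start Jonas → 2
t=13 start Mateo → 3
t=14 end Elena → 2
t=15 end Jonas → 1
t=15 start Nadia → 2
t=16 end Mateo → 1
t=19 end Nadia → 0
Peak is 3, at t=13 (Elena, Jonas, Mateo).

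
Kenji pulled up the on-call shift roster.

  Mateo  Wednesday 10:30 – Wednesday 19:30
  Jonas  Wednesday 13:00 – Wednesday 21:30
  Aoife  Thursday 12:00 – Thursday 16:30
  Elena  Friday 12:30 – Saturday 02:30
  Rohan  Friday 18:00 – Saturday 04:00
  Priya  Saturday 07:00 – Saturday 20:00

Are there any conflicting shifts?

Sorted by start: Mateo, Jonas, Aoife, Elena, Rohan, Priya.
Jonas starts before Mateo ends → Mateo and Jonas overlap.
That's a conflict, so the schedule is not conflict-free.

Yes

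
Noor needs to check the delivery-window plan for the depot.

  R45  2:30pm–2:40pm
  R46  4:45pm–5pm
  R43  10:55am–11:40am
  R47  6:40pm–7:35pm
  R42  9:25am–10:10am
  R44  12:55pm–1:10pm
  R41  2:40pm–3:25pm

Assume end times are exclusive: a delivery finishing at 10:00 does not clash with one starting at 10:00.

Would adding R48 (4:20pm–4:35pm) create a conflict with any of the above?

R42: ends 10:10am at or before R48 starts 4:20pm → clear.
R43: ends 11:40am at or before R48 starts 4:20pm → clear.
R44: ends 1:10pm at or before R48 starts 4:20pm → clear.
R45: ends 2:40pm at or before R48 starts 4:20pm → clear.
R41: ends 3:25pm at or before R48 starts 4:20pm → clear.
R46: starts 4:45pm at or after R48 ends 4:35pm → clear.
R47: starts 6:40pm at or after R48 ends 4:35pm → clear.

No — it doesn't clash with anything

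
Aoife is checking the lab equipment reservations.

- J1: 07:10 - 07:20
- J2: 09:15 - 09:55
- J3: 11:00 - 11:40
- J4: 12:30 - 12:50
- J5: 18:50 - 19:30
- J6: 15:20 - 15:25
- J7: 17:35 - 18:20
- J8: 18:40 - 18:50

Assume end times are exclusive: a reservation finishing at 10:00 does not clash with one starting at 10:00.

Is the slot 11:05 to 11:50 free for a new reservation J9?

No — it overlaps J3

J1: ends 07:20 at or before J9 starts 11:05 → clear.
J2: ends 09:55 at or before J9 starts 11:05 → clear.
J3: starts 11:00 before J9 ends 11:50, and ends 11:40 after J9 starts 11:05 → overlap.
J4: starts 12:30 at or after J9 ends 11:50 → clear.
J6: starts 15:20 at or after J9 ends 11:50 → clear.
J7: starts 17:35 at or after J9 ends 11:50 → clear.
J8: starts 18:40 at or after J9 ends 11:50 → clear.
J5: starts 18:50 at or after J9 ends 11:50 → clear.
J9 overlaps J3.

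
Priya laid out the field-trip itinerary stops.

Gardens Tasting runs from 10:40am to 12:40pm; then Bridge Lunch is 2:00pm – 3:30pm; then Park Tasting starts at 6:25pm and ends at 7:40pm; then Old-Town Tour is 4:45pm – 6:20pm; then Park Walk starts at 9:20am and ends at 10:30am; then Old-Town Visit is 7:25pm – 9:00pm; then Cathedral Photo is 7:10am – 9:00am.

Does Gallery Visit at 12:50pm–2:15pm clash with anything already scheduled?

Yes — it overlaps Bridge Lunch

Cathedral Photo: ends 9:00am at or before Gallery Visit starts 12:50pm → clear.
Park Walk: ends 10:30am at or before Gallery Visit starts 12:50pm → clear.
Gardens Tasting: ends 12:40pm at or before Gallery Visit starts 12:50pm → clear.
Bridge Lunch: starts 2:00pm before Gallery Visit ends 2:15pm, and ends 3:30pm after Gallery Visit starts 12:50pm → overlap.
Old-Town Tour: starts 4:45pm at or after Gallery Visit ends 2:15pm → clear.
Park Tasting: starts 6:25pm at or after Gallery Visit ends 2:15pm → clear.
Old-Town Visit: starts 7:25pm at or after Gallery Visit ends 2:15pm → clear.
Gallery Visit overlaps Bridge Lunch.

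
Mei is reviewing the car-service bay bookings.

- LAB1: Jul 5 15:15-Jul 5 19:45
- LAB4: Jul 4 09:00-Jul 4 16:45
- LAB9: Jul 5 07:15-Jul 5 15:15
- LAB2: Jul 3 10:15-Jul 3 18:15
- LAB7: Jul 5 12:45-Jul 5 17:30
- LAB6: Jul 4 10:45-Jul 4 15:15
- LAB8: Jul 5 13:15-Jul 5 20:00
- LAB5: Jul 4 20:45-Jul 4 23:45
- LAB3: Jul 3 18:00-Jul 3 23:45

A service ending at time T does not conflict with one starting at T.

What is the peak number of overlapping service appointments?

3

Sweep the timeline, counting +1 at each start and −1 at each end (ends before starts at a tie):
Jul 3 10:15 start LAB2 → 1
Jul 3 18:00 start LAB3 → 2
Jul 3 18:15 end LAB2 → 1
Jul 3 23:45 end LAB3 → 0
Jul 4 09:00 start LAB4 → 1
Jul 4 10:45 start LAB6 → 2
Jul 4 15:15 end LAB6 → 1
Jul 4 16:45 end LAB4 → 0
Jul 4 20:45 start LAB5 → 1
Jul 4 23:45 end LAB5 → 0
Jul 5 07:15 start LAB9 → 1
Jul 5 12:45 start LAB7 → 2
Jul 5 13:15 start LAB8 → 3
Jul 5 15:15 end LAB9 → 2
Jul 5 15:15 start LAB1 → 3
Jul 5 17:30 end LAB7 → 2
Jul 5 19:45 end LAB1 → 1
Jul 5 20:00 end LAB8 → 0
Peak is 3, at Jul 5 13:15 (LAB7, LAB8, LAB9).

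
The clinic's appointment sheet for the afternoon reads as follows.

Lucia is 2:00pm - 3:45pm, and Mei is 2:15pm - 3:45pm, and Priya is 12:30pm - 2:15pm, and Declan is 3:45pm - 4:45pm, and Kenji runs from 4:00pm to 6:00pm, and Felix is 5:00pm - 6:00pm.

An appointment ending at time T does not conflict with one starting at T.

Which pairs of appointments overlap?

Declan & Kenji, Felix & Kenji, Lucia & Mei, Lucia & Priya

Sorted by start: Priya, Lucia, Mei, Declan, Kenji, Felix.
Lucia starts before Priya ends → Priya and Lucia overlap.
Mei starts exactly when Priya ends (back-to-back, no overlap) — done with Priya.
Mei starts before Lucia ends → Lucia and Mei overlap.
Declan starts exactly when Lucia ends (back-to-back, no overlap) — done with Lucia.
Declan starts exactly when Mei ends (back-to-back, no overlap) — done with Mei.
Kenji starts before Declan ends → Declan and Kenji overlap.
Felix starts after Declan ends.
Felix starts before Kenji ends → Kenji and Felix overlap.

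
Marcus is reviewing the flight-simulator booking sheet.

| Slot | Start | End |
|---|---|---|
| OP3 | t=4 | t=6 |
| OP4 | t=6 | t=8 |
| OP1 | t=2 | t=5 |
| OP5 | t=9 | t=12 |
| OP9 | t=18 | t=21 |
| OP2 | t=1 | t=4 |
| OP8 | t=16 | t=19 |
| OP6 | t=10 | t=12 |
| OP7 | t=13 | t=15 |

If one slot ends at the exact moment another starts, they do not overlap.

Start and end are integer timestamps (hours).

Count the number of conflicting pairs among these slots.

4

Check each pair: they overlap iff neither finishes before the other starts.
Sorted by start: OP2, OP1, OP3, OP4, OP5, OP6, OP7, OP8, OP9.
OP1 starts before OP2 ends → OP2 and OP1 overlap.
OP3 starts exactly when OP2 ends (back-to-back, no overlap), so nothing later overlaps OP2 either.
OP3 starts before OP1 ends → OP1 and OP3 overlap.
OP4 starts after OP1 ends, so nothing later overlaps OP1 either.
OP4 starts exactly when OP3 ends (back-to-back, no overlap), so nothing later overlaps OP3 either.
OP5 starts after OP4 ends, so nothing later overlaps OP4 either.
OP6 starts before OP5 ends → OP5 and OP6 overlap.
OP7 starts after OP5 ends, so nothing later overlaps OP5 either.
OP7 starts after OP6 ends, so nothing later overlaps OP6 either.
OP8 starts after OP7 ends, so nothing later overlaps OP7 either.
OP9 starts before OP8 ends → OP8 and OP9 overlap.
Overlapping pairs: OP1 & OP2, OP1 & OP3, OP5 & OP6, OP8 & OP9 — 4 in total.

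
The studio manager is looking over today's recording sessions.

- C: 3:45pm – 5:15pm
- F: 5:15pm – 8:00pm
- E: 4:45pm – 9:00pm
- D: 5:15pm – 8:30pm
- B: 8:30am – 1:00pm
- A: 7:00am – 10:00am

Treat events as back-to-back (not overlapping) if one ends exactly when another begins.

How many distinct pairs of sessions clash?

Check each pair: they overlap iff neither finishes before the other starts.
Sorted by start: A, B, C, E, D, F.
B starts before A ends → A and B overlap.
C starts after A ends, so nothing later overlaps A either.
C starts after B ends, so nothing later overlaps B either.
E starts before C ends → C and E overlap.
D starts exactly when C ends (back-to-back, no overlap), so nothing later overlaps C either.
D starts before E ends → E and D overlap.
F starts before E ends → E and F overlap.
F starts before D ends → D and F overlap.
Overlapping pairs: A & B, C & E, D & E, D & F, E & F — 5 in total.

5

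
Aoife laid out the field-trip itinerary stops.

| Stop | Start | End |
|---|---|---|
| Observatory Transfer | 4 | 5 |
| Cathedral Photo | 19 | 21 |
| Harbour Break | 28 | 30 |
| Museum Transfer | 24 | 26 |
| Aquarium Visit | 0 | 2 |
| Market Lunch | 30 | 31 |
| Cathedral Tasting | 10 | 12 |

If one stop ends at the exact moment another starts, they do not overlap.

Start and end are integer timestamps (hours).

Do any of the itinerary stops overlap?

Sorted by start: Aquarium Visit, Observatory Transfer, Cathedral Tasting, Cathedral Photo, Museum Transfer, Harbour Break, Market Lunch.
Observatory Transfer starts after Aquarium Visit ends — done with Aquarium Visit.
Cathedral Tasting starts after Observatory Transfer ends — done with Observatory Transfer.
Cathedral Photo starts after Cathedral Tasting ends — done with Cathedral Tasting.
Museum Transfer starts after Cathedral Photo ends — done with Cathedral Photo.
Harbour Break starts after Museum Transfer ends — done with Museum Transfer.
Market Lunch starts exactly when Harbour Break ends (back-to-back, no overlap).
Every pair is clear; the schedule has no overlaps.

No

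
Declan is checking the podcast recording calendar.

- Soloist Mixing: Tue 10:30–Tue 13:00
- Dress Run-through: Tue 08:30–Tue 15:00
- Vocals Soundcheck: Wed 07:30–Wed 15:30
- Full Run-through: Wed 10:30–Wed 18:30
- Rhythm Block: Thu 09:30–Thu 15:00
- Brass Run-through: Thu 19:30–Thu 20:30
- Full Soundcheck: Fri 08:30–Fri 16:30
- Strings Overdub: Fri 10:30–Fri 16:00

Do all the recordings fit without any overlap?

Sorted by start: Dress Run-through, Soloist Mixing, Vocals Soundcheck, Full Run-through, Rhythm Block, Brass Run-through, Full Soundcheck, Strings Overdub.
Soloist Mixing starts before Dress Run-through ends → Dress Run-through and Soloist Mixing overlap.
That's a conflict, so the schedule is not conflict-free.

No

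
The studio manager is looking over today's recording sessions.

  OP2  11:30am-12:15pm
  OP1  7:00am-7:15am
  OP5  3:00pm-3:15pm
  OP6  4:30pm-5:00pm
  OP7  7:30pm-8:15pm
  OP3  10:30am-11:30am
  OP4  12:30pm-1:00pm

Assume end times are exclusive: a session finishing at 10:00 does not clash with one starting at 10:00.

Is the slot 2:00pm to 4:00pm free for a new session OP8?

No — it overlaps OP5

OP1: ends 7:15am at or before OP8 starts 2:00pm → clear.
OP3: ends 11:30am at or before OP8 starts 2:00pm → clear.
OP2: ends 12:15pm at or before OP8 starts 2:00pm → clear.
OP4: ends 1:00pm at or before OP8 starts 2:00pm → clear.
OP5: starts 3:00pm before OP8 ends 4:00pm, and ends 3:15pm after OP8 starts 2:00pm → overlap.
OP6: starts 4:30pm at or after OP8 ends 4:00pm → clear.
OP7: starts 7:30pm at or after OP8 ends 4:00pm → clear.
OP8 overlaps OP5.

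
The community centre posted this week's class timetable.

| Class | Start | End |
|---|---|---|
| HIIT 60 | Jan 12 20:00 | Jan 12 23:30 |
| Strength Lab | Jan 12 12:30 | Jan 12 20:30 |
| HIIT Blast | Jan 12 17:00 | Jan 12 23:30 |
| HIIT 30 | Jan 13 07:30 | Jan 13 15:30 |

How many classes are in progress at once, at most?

Sweep the timeline, counting +1 at each start and −1 at each end (ends before starts at a tie):
Jan 12 12:30 start Strength Lab → 1
Jan 12 17:00 start HIIT Blast → 2
Jan 12 20:00 start HIIT 60 → 3
Jan 12 20:30 end Strength Lab → 2
Jan 12 23:30 end HIIT 60 → 1
Jan 12 23:30 end HIIT Blast → 0
Jan 13 07:30 start HIIT 30 → 1
Jan 13 15:30 end HIIT 30 → 0
Peak is 3, at Jan 12 20:00 (HIIT 60, HIIT Blast, Strength Lab).

3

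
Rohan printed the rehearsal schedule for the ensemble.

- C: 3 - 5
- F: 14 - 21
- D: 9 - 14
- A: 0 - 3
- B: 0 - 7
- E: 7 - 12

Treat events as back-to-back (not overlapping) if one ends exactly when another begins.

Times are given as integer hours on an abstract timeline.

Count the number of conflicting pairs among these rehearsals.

Sorted by start: A, B, C, E, D, F.
B starts before A ends → A and B overlap.
C starts exactly when A ends (back-to-back, no overlap), so A has no further overlaps.
C starts before B ends → B and C overlap.
E starts exactly when B ends (back-to-back, no overlap), so B has no further overlaps.
E starts after C ends, so C has no further overlaps.
D starts before E ends → E and D overlap.
F starts after E ends.
F starts exactly when D ends (back-to-back, no overlap).
Overlapping pairs: A & B, B & C, D & E — 3 in total.

3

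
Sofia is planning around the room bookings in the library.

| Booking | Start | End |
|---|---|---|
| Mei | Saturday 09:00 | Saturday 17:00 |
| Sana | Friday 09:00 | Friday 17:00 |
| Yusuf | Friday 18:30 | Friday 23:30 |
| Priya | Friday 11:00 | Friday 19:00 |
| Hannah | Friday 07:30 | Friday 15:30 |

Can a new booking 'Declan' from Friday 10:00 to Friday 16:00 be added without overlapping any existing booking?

Hannah: starts Friday 07:30 before Declan ends Friday 16:00, and ends Friday 15:30 after Declan starts Friday 10:00 → overlap.
Sana: starts Friday 09:00 before Declan ends Friday 16:00, and ends Friday 17:00 after Declan starts Friday 10:00 → overlap.
Priya: starts Friday 11:00 before Declan ends Friday 16:00, and ends Friday 19:00 after Declan starts Friday 10:00 → overlap.
Yusuf: starts Friday 18:30 at or after Declan ends Friday 16:00 → clear.
Mei: starts Saturday 09:00 at or after Declan ends Friday 16:00 → clear.
Declan overlaps Sana, Hannah, Priya.

No — it overlaps Hannah, Priya, Sana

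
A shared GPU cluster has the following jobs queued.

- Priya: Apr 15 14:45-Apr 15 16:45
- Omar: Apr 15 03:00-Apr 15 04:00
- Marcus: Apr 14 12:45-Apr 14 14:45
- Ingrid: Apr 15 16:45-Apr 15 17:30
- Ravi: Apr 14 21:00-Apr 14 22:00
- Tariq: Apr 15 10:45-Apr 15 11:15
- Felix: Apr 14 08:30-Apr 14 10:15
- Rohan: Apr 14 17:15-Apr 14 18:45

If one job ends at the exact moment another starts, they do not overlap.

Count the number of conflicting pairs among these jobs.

0

Sorted by start: Felix, Marcus, Rohan, Ravi, Omar, Tariq, Priya, Ingrid.
Marcus starts after Felix ends, so Felix has no further overlaps.
Rohan starts after Marcus ends, so Marcus has no further overlaps.
Ravi starts after Rohan ends, so Rohan has no further overlaps.
Omar starts after Ravi ends, so Ravi has no further overlaps.
Tariq starts after Omar ends, so Omar has no further overlaps.
Priya starts after Tariq ends, so Tariq has no further overlaps.
Ingrid starts exactly when Priya ends (back-to-back, no overlap).
No pair overlaps.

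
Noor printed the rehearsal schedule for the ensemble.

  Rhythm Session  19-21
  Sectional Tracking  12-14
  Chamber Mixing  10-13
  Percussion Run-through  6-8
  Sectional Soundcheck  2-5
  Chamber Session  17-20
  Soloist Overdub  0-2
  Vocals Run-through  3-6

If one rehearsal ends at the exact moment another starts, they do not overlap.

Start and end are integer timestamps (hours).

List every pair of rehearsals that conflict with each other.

Chamber Mixing & Sectional Tracking, Chamber Session & Rhythm Session, Sectional Soundcheck & Vocals Run-through

Check each pair: they overlap iff neither finishes before the other starts.
Sorted by start: Soloist Overdub, Sectional Soundcheck, Vocals Run-through, Percussion Run-through, Chamber Mixing, Sectional Tracking, Chamber Session, Rhythm Session.
Sectional Soundcheck starts exactly when Soloist Overdub ends (back-to-back, no overlap), so nothing later overlaps Soloist Overdub either.
Vocals Run-through starts before Sectional Soundcheck ends → Sectional Soundcheck and Vocals Run-through overlap.
Percussion Run-through starts after Sectional Soundcheck ends, so nothing later overlaps Sectional Soundcheck either.
Percussion Run-through starts exactly when Vocals Run-through ends (back-to-back, no overlap), so nothing later overlaps Vocals Run-through either.
Chamber Mixing starts after Percussion Run-through ends, so nothing later overlaps Percussion Run-through either.
Sectional Tracking starts before Chamber Mixing ends → Chamber Mixing and Sectional Tracking overlap.
Chamber Session starts after Chamber Mixing ends, so nothing later overlaps Chamber Mixing either.
Chamber Session starts after Sectional Tracking ends, so nothing later overlaps Sectional Tracking either.
Rhythm Session starts before Chamber Session ends → Chamber Session and Rhythm Session overlap.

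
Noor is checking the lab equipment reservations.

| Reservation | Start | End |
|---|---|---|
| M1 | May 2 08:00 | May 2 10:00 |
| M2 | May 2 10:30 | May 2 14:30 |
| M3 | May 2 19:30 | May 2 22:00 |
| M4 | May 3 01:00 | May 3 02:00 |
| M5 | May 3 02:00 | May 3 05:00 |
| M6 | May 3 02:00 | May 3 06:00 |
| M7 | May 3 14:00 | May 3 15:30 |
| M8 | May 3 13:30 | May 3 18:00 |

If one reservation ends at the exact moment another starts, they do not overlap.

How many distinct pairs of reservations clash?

2

Two intervals overlap when each starts before the other ends.
Sorted by start: M1, M2, M3, M4, M5, M6, M8, M7.
M2 starts after M1 ends, so nothing later overlaps M1 either.
M3 starts after M2 ends, so nothing later overlaps M2 either.
M4 starts after M3 ends, so nothing later overlaps M3 either.
M5 starts exactly when M4 ends (back-to-back, no overlap), so nothing later overlaps M4 either.
M6 starts before M5 ends → M5 and M6 overlap.
M8 starts after M5 ends, so nothing later overlaps M5 either.
M8 starts after M6 ends, so nothing later overlaps M6 either.
M7 starts before M8 ends → M8 and M7 overlap.
Overlapping pairs: M5 & M6, M7 & M8 — 2 in total.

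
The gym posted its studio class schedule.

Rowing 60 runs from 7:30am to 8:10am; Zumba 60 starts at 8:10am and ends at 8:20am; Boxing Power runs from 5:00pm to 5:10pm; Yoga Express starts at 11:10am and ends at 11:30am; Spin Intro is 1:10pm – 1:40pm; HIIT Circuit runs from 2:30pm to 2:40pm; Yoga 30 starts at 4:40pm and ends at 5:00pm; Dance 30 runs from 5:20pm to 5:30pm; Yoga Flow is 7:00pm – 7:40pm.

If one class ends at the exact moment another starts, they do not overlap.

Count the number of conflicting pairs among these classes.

0

Sorted by start: Rowing 60, Zumba 60, Yoga Express, Spin Intro, HIIT Circuit, Yoga 30, Boxing Power, Dance 30, Yoga Flow.
Zumba 60 starts exactly when Rowing 60 ends (back-to-back, no overlap), so Rowing 60 has no further overlaps.
Yoga Express starts after Zumba 60 ends, so Zumba 60 has no further overlaps.
Spin Intro starts after Yoga Express ends, so Yoga Express has no further overlaps.
HIIT Circuit starts after Spin Intro ends, so Spin Intro has no further overlaps.
Yoga 30 starts after HIIT Circuit ends, so HIIT Circuit has no further overlaps.
Boxing Power starts exactly when Yoga 30 ends (back-to-back, no overlap), so Yoga 30 has no further overlaps.
Dance 30 starts after Boxing Power ends, so Boxing Power has no further overlaps.
Yoga Flow starts after Dance 30 ends.
No pair overlaps.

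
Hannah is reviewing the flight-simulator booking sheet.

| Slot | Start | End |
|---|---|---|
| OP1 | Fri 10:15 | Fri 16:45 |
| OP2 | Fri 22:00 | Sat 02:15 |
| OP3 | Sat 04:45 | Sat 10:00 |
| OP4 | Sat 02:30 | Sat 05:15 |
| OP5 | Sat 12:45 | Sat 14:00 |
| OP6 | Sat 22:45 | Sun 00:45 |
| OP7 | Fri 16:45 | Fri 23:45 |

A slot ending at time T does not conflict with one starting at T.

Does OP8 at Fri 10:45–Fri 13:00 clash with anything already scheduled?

Yes — it overlaps OP1

OP1: starts Fri 10:15 before OP8 ends Fri 13:00, and ends Fri 16:45 after OP8 starts Fri 10:45 → overlap.
OP7: starts Fri 16:45 at or after OP8 ends Fri 13:00 → clear.
OP2: starts Fri 22:00 at or after OP8 ends Fri 13:00 → clear.
OP4: starts Sat 02:30 at or after OP8 ends Fri 13:00 → clear.
OP3: starts Sat 04:45 at or after OP8 ends Fri 13:00 → clear.
OP5: starts Sat 12:45 at or after OP8 ends Fri 13:00 → clear.
OP6: starts Sat 22:45 at or after OP8 ends Fri 13:00 → clear.
OP8 overlaps OP1.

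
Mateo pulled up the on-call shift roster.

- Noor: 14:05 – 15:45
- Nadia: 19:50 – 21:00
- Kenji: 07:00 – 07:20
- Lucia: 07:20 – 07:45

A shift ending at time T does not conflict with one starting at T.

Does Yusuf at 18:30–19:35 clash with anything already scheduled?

No — it doesn't clash with anything

Kenji: ends 07:20 at or before Yusuf starts 18:30 → clear.
Lucia: ends 07:45 at or before Yusuf starts 18:30 → clear.
Noor: ends 15:45 at or before Yusuf starts 18:30 → clear.
Nadia: starts 19:50 at or after Yusuf ends 19:35 → clear.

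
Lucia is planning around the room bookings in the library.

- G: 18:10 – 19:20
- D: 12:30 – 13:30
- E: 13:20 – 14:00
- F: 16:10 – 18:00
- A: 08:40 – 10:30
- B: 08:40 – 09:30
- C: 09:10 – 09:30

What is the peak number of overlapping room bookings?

3

Sort all start/end points and keep a running count:
08:40 start A → 1
08:40 start B → 2
09:10 start C → 3
09:30 end B → 2
09:30 end C → 1
10:30 end A → 0
12:30 start D → 1
13:20 start E → 2
13:30 end D → 1
14:00 end E → 0
16:10 start F → 1
18:00 end F → 0
18:10 start G → 1
19:20 end G → 0
Peak is 3, at 09:10 (A, B, C).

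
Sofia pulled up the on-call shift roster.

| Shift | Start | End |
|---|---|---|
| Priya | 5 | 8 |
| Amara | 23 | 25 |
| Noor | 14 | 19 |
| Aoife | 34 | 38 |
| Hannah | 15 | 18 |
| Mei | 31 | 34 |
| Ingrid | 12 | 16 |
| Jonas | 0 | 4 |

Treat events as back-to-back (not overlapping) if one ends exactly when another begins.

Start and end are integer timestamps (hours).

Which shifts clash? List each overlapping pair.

Sorted by start: Jonas, Priya, Ingrid, Noor, Hannah, Amara, Mei, Aoife.
Priya starts after Jonas ends — done with Jonas.
Ingrid starts after Priya ends — done with Priya.
Noor starts before Ingrid ends → Ingrid and Noor overlap.
Hannah starts before Ingrid ends → Ingrid and Hannah overlap.
Amara starts after Ingrid ends — done with Ingrid.
Hannah starts before Noor ends → Noor and Hannah overlap.
Amara starts after Noor ends — done with Noor.
Amara starts after Hannah ends — done with Hannah.
Mei starts after Amara ends — done with Amara.
Aoife starts exactly when Mei ends (back-to-back, no overlap).

Hannah & Ingrid, Hannah & Noor, Ingrid & Noor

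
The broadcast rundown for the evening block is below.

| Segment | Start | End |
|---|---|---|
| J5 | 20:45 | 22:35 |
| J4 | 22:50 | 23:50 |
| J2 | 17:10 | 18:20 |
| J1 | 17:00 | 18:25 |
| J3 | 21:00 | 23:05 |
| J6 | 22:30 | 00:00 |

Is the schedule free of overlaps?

No

Check each pair: they overlap iff neither finishes before the other starts.
Sorted by start: J1, J2, J5, J3, J6, J4.
J2 starts before J1 ends → J1 and J2 overlap.
That's a conflict, so the schedule is not conflict-free.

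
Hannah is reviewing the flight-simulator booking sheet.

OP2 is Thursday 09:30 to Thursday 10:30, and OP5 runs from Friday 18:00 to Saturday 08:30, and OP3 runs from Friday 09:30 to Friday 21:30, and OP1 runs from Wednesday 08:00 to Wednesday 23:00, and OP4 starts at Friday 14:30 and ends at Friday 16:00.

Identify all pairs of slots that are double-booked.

Sorted by start: OP1, OP2, OP3, OP4, OP5.
OP2 starts after OP1 ends; OP1 is clear from here.
OP3 starts after OP2 ends; OP2 is clear from here.
OP4 starts before OP3 ends → OP3 and OP4 overlap.
OP5 starts before OP3 ends → OP3 and OP5 overlap.
OP5 starts after OP4 ends.

OP3 & OP4, OP3 & OP5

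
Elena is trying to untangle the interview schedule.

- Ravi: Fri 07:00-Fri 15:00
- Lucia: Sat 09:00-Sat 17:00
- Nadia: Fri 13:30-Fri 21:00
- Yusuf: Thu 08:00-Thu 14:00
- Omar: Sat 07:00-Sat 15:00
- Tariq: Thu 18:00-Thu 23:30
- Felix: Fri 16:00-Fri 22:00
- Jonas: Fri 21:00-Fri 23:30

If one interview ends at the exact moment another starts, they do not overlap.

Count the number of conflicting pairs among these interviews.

4

Sorted by start: Yusuf, Tariq, Ravi, Nadia, Felix, Jonas, Omar, Lucia.
Tariq starts after Yusuf ends, so nothing later overlaps Yusuf either.
Ravi starts after Tariq ends, so nothing later overlaps Tariq either.
Nadia starts before Ravi ends → Ravi and Nadia overlap.
Felix starts after Ravi ends, so nothing later overlaps Ravi either.
Felix starts before Nadia ends → Nadia and Felix overlap.
Jonas starts exactly when Nadia ends (back-to-back, no overlap), so nothing later overlaps Nadia either.
Jonas starts before Felix ends → Felix and Jonas overlap.
Omar starts after Felix ends, so nothing later overlaps Felix either.
Omar starts after Jonas ends, so nothing later overlaps Jonas either.
Lucia starts before Omar ends → Omar and Lucia overlap.
Overlapping pairs: Felix & Jonas, Felix & Nadia, Lucia & Omar, Nadia & Ravi — 4 in total.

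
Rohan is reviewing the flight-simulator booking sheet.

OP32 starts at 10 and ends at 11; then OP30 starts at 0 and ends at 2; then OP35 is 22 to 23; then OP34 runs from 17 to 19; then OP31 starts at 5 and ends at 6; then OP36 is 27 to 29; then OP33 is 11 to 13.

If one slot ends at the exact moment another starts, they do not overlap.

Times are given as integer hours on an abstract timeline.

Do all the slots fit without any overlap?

Sorted by start: OP30, OP31, OP32, OP33, OP34, OP35, OP36.
OP31 starts after OP30 ends; OP30 is clear from here.
OP32 starts after OP31 ends; OP31 is clear from here.
OP33 starts exactly when OP32 ends (back-to-back, no overlap); OP32 is clear from here.
OP34 starts after OP33 ends; OP33 is clear from here.
OP35 starts after OP34 ends; OP34 is clear from here.
OP36 starts after OP35 ends.
Every pair is clear; the schedule has no overlaps.

Yes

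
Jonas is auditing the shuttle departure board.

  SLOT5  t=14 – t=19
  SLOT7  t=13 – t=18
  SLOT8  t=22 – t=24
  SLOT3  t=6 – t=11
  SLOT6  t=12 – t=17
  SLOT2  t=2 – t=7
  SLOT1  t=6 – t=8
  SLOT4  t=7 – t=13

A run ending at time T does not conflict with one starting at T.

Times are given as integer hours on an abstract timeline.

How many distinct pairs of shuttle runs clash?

Sorted by start: SLOT2, SLOT1, SLOT3, SLOT4, SLOT6, SLOT7, SLOT5, SLOT8.
SLOT1 starts before SLOT2 ends → SLOT2 and SLOT1 overlap.
SLOT3 starts before SLOT2 ends → SLOT2 and SLOT3 overlap.
SLOT4 starts exactly when SLOT2 ends (back-to-back, no overlap); SLOT2 is clear from here.
SLOT3 starts before SLOT1 ends → SLOT1 and SLOT3 overlap.
SLOT4 starts before SLOT1 ends → SLOT1 and SLOT4 overlap.
SLOT6 starts after SLOT1 ends; SLOT1 is clear from here.
SLOT4 starts before SLOT3 ends → SLOT3 and SLOT4 overlap.
SLOT6 starts after SLOT3 ends; SLOT3 is clear from here.
SLOT6 starts before SLOT4 ends → SLOT4 and SLOT6 overlap.
SLOT7 starts exactly when SLOT4 ends (back-to-back, no overlap); SLOT4 is clear from here.
SLOT7 starts before SLOT6 ends → SLOT6 and SLOT7 overlap.
SLOT5 starts before SLOT6 ends → SLOT6 and SLOT5 overlap.
SLOT8 starts after SLOT6 ends.
SLOT5 starts before SLOT7 ends → SLOT7 and SLOT5 overlap.
SLOT8 starts after SLOT7 ends.
SLOT8 starts after SLOT5 ends.
Overlapping pairs: SLOT1 & SLOT2, SLOT1 & SLOT3, SLOT1 & SLOT4, SLOT2 & SLOT3, SLOT3 & SLOT4, SLOT4 & SLOT6, SLOT5 & SLOT6, SLOT5 & SLOT7, SLOT6 & SLOT7 — 9 in total.

9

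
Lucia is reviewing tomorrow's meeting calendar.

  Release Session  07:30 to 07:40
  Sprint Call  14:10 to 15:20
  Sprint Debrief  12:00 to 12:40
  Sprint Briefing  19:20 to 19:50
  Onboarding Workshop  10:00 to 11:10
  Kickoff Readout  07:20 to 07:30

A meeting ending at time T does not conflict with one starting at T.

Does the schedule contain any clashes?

No

Sorted by start: Kickoff Readout, Release Session, Onboarding Workshop, Sprint Debrief, Sprint Call, Sprint Briefing.
Release Session starts exactly when Kickoff Readout ends (back-to-back, no overlap), so Kickoff Readout has no further overlaps.
Onboarding Workshop starts after Release Session ends, so Release Session has no further overlaps.
Sprint Debrief starts after Onboarding Workshop ends, so Onboarding Workshop has no further overlaps.
Sprint Call starts after Sprint Debrief ends, so Sprint Debrief has no further overlaps.
Sprint Briefing starts after Sprint Call ends.
Every pair is clear; the schedule has no overlaps.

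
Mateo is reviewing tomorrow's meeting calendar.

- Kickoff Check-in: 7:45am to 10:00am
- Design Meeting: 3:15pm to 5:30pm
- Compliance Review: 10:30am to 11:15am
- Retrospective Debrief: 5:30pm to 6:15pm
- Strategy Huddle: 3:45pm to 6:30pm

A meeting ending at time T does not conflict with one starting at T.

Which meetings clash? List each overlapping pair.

Two intervals overlap when each starts before the other ends.
Sorted by start: Kickoff Check-in, Compliance Review, Design Meeting, Strategy Huddle, Retrospective Debrief.
Compliance Review starts after Kickoff Check-in ends — done with Kickoff Check-in.
Design Meeting starts after Compliance Review ends — done with Compliance Review.
Strategy Huddle starts before Design Meeting ends → Design Meeting and Strategy Huddle overlap.
Retrospective Debrief starts exactly when Design Meeting ends (back-to-back, no overlap).
Retrospective Debrief starts before Strategy Huddle ends → Strategy Huddle and Retrospective Debrief overlap.

Design Meeting & Strategy Huddle, Retrospective Debrief & Strategy Huddle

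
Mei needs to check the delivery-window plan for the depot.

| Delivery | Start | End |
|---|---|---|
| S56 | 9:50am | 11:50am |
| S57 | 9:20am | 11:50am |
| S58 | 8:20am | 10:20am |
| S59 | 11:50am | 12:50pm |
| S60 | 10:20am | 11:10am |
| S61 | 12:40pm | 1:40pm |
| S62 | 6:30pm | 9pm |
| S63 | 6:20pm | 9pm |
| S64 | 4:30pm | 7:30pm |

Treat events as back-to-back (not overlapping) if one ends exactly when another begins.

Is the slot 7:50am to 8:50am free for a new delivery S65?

No — it overlaps S58

S58: starts 8:20am before S65 ends 8:50am, and ends 10:20am after S65 starts 7:50am → overlap.
S57: starts 9:20am at or after S65 ends 8:50am → clear.
S56: starts 9:50am at or after S65 ends 8:50am → clear.
S60: starts 10:20am at or after S65 ends 8:50am → clear.
S59: starts 11:50am at or after S65 ends 8:50am → clear.
S61: starts 12:40pm at or after S65 ends 8:50am → clear.
S64: starts 4:30pm at or after S65 ends 8:50am → clear.
S63: starts 6:20pm at or after S65 ends 8:50am → clear.
S62: starts 6:30pm at or after S65 ends 8:50am → clear.
S65 overlaps S58.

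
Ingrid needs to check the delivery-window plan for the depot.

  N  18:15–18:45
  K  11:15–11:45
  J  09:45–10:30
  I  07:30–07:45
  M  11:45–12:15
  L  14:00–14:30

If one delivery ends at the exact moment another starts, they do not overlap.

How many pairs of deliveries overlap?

0

Check each pair: they overlap iff neither finishes before the other starts.
Sorted by start: I, J, K, M, L, N.
J starts after I ends, so nothing later overlaps I either.
K starts after J ends, so nothing later overlaps J either.
M starts exactly when K ends (back-to-back, no overlap), so nothing later overlaps K either.
L starts after M ends, so nothing later overlaps M either.
N starts after L ends.
No pair overlaps.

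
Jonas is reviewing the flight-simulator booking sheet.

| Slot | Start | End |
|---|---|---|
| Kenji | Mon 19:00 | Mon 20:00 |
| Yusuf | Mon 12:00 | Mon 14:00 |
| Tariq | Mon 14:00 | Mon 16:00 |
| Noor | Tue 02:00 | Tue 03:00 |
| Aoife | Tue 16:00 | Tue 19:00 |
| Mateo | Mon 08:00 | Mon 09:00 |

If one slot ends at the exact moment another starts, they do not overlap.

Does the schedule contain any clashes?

Check each pair: they overlap iff neither finishes before the other starts.
Sorted by start: Mateo, Yusuf, Tariq, Kenji, Noor, Aoife.
Yusuf starts after Mateo ends, so Mateo has no further overlaps.
Tariq starts exactly when Yusuf ends (back-to-back, no overlap), so Yusuf has no further overlaps.
Kenji starts after Tariq ends, so Tariq has no further overlaps.
Noor starts after Kenji ends, so Kenji has no further overlaps.
Aoife starts after Noor ends.
Every pair is clear; the schedule has no overlaps.

No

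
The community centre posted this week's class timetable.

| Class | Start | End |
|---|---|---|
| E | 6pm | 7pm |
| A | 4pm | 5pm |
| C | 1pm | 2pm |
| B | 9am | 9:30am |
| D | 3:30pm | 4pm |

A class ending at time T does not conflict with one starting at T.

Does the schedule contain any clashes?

No

Sorted by start: B, C, D, A, E.
C starts after B ends, so B has no further overlaps.
D starts after C ends, so C has no further overlaps.
A starts exactly when D ends (back-to-back, no overlap), so D has no further overlaps.
E starts after A ends.
Every pair is clear; the schedule has no overlaps.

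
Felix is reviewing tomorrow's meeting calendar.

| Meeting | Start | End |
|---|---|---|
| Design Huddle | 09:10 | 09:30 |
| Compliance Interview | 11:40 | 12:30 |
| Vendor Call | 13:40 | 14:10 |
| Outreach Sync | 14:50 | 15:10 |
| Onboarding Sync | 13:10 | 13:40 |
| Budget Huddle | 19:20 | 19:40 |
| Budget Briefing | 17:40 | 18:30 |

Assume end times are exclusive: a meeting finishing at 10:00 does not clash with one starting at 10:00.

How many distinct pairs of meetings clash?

0

Check each pair: they overlap iff neither finishes before the other starts.
Sorted by start: Design Huddle, Compliance Interview, Onboarding Sync, Vendor Call, Outreach Sync, Budget Briefing, Budget Huddle.
Compliance Interview starts after Design Huddle ends, so Design Huddle has no further overlaps.
Onboarding Sync starts after Compliance Interview ends, so Compliance Interview has no further overlaps.
Vendor Call starts exactly when Onboarding Sync ends (back-to-back, no overlap), so Onboarding Sync has no further overlaps.
Outreach Sync starts after Vendor Call ends, so Vendor Call has no further overlaps.
Budget Briefing starts after Outreach Sync ends, so Outreach Sync has no further overlaps.
Budget Huddle starts after Budget Briefing ends.
No pair overlaps.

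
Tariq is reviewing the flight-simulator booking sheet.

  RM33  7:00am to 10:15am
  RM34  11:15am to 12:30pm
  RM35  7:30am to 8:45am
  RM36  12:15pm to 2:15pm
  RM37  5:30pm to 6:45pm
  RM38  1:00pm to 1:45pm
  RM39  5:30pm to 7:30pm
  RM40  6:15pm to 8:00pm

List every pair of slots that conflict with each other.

Check each pair: they overlap iff neither finishes before the other starts.
Sorted by start: RM33, RM35, RM34, RM36, RM38, RM37, RM39, RM40.
RM35 starts before RM33 ends → RM33 and RM35 overlap.
RM34 starts after RM33 ends — done with RM33.
RM34 starts after RM35 ends — done with RM35.
RM36 starts before RM34 ends → RM34 and RM36 overlap.
RM38 starts after RM34 ends — done with RM34.
RM38 starts before RM36 ends → RM36 and RM38 overlap.
RM37 starts after RM36 ends — done with RM36.
RM37 starts after RM38 ends — done with RM38.
RM39 starts before RM37 ends → RM37 and RM39 overlap.
RM40 starts before RM37 ends → RM37 and RM40 overlap.
RM40 starts before RM39 ends → RM39 and RM40 overlap.

RM33 & RM35, RM34 & RM36, RM36 & RM38, RM37 & RM39, RM37 & RM40, RM39 & RM40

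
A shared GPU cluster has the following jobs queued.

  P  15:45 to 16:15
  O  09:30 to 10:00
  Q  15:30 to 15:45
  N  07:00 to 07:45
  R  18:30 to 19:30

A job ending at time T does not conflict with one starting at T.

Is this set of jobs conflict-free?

Sorted by start: N, O, Q, P, R.
O starts after N ends — done with N.
Q starts after O ends — done with O.
P starts exactly when Q ends (back-to-back, no overlap) — done with Q.
R starts after P ends.
Every pair is clear; the schedule has no overlaps.

Yes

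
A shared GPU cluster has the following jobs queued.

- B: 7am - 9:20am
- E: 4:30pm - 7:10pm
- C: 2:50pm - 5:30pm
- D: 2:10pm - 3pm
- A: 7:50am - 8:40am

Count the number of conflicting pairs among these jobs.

3

Check each pair: they overlap iff neither finishes before the other starts.
Sorted by start: B, A, D, C, E.
A starts before B ends → B and A overlap.
D starts after B ends, so B has no further overlaps.
D starts after A ends, so A has no further overlaps.
C starts before D ends → D and C overlap.
E starts after D ends.
E starts before C ends → C and E overlap.
Overlapping pairs: A & B, C & D, C & E — 3 in total.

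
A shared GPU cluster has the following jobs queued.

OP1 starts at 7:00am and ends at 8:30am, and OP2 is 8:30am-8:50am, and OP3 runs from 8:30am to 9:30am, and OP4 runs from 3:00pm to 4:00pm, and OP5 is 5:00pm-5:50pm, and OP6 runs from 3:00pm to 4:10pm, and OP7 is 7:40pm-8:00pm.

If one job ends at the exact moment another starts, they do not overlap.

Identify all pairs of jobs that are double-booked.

OP2 & OP3, OP4 & OP6

Sorted by start: OP1, OP2, OP3, OP4, OP6, OP5, OP7.
OP2 starts exactly when OP1 ends (back-to-back, no overlap), so nothing later overlaps OP1 either.
OP3 starts before OP2 ends → OP2 and OP3 overlap.
OP4 starts after OP2 ends, so nothing later overlaps OP2 either.
OP4 starts after OP3 ends, so nothing later overlaps OP3 either.
OP6 starts before OP4 ends → OP4 and OP6 overlap.
OP5 starts after OP4 ends, so nothing later overlaps OP4 either.
OP5 starts after OP6 ends, so nothing later overlaps OP6 either.
OP7 starts after OP5 ends.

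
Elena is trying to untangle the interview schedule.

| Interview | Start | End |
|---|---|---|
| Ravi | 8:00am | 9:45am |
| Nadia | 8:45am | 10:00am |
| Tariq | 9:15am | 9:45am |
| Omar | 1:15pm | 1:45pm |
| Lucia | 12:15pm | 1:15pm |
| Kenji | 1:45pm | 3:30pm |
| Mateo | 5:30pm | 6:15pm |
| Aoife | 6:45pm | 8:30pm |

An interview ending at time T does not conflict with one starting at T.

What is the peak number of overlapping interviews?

3

Walk through starts and ends in time order (an end at T is processed before a start at T):
8:00am start Ravi → 1
8:45am start Nadia → 2
9:15am start Tariq → 3
9:45am end Ravi → 2
9:45am end Tariq → 1
10:00am end Nadia → 0
12:15pm start Lucia → 1
1:15pm end Lucia → 0
1:15pm start Omar → 1
1:45pm end Omar → 0
1:45pm start Kenji → 1
3:30pm end Kenji → 0
5:30pm start Mateo → 1
6:15pm end Mateo → 0
6:45pm start Aoife → 1
8:30pm end Aoife → 0
Peak is 3, at 9:15am (Nadia, Ravi, Tariq).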